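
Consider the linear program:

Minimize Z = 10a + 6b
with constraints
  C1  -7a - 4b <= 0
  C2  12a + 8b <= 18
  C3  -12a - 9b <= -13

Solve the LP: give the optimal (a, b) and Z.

a = -52/15, b = 91/15, minimum Z = 26/15

Corner points and Z = 10a + 6b:
  (-9, 63/4) → Z = 9/2
  (-52/15, 91/15) → Z = 26/15
  (29/6, -5) → Z = 55/3

The optimum lies where -7a - 4b = 0 and -12a - 9b = -13.
Solving simultaneously gives a = -52/15, b = 91/15.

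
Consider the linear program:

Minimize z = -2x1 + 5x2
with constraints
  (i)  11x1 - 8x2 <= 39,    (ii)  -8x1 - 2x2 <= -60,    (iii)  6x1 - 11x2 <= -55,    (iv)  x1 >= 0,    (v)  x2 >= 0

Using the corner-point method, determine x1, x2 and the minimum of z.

x1 = 11/2, x2 = 8, minimum z = 29

Extreme points and z = -2x1 + 5x2:
  (869/73, 839/73) → z = 2457/73
  (11/2, 8) → z = 29
  (0, 30) → z = 150
The feasible region is unbounded (it extends along (0, 1), (8, 11)), but z strictly increases along every unbounded feasible direction, so there is no improving ray and the minimum is attained at a vertex.

At the optimal vertex, -8x1 - 2x2 = -60 and 6x1 - 11x2 = -55.
Solving simultaneously gives x1 = 11/2, x2 = 8.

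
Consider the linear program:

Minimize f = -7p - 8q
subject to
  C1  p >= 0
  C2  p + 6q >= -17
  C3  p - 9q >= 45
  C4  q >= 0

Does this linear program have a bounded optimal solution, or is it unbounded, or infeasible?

unbounded

From the feasible point (45, 0), moving in the direction (1, 0) keeps every constraint satisfied while f decreases without bound.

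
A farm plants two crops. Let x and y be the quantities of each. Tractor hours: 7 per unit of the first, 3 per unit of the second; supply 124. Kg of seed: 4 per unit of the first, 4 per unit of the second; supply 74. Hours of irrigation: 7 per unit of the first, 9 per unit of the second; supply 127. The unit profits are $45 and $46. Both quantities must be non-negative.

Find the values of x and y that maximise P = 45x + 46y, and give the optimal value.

Feasible corners and P = 45x + 46y:
  (0, 0) → P = 0
  (0, 127/9) → P = 5842/9
  (124/7, 0) → P = 5580/7
  (35/2, 1/2) → P = 1621/2

The binding constraints are 7x + 3y = 124 and 7x + 9y = 127.
Solving simultaneously gives x = 35/2, y = 1/2.

x = 35/2, y = 1/2, maximum P = 1621/2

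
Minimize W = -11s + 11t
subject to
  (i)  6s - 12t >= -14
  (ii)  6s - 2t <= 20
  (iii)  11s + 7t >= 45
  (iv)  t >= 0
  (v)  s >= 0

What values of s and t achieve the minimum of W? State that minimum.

s = 115/32, t = 25/32, minimum W = -495/16

Vertices and W = -11s + 11t:
  (67/15, 17/5) → W = -176/15
  (221/87, 212/87) → W = -33/29
  (115/32, 25/32) → W = -495/16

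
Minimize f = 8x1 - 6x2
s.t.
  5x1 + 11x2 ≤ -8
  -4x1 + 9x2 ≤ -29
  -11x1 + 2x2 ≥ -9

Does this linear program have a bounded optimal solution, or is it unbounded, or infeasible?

unbounded

From the feasible point (23/91, -283/91), moving in the direction (-9, -4) keeps every constraint satisfied while f decreases without bound.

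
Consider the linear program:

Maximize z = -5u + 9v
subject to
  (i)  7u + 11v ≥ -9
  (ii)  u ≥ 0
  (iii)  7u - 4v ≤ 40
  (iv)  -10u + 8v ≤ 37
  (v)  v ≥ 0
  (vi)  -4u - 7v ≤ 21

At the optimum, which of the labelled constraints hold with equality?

Extreme points and z = -5u + 9v:
  (0, 37/8) → z = 333/8
  (0, 0) → z = 0
  (117/4, 659/16) → z = 3591/16
  (40/7, 0) → z = -200/7

The maximum is at (117/4, 659/16). Substituting into each constraint, equality holds for (iii) and (iv); the remaining constraints have slack.

(iii) and (iv)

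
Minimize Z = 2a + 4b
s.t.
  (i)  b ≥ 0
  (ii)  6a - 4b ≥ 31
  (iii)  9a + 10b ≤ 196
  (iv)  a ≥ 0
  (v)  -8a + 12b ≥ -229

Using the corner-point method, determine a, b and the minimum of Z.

Extreme points and Z = 2a + 4b:
  (31/6, 0) → Z = 31/3
  (196/9, 0) → Z = 392/9
  (547/48, 299/32) → Z = 361/6

a = 31/6, b = 0, minimum Z = 31/3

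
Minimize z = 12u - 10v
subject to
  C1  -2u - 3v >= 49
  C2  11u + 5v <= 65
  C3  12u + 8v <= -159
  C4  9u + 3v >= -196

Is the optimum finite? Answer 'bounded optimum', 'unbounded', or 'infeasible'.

bounded optimum

Extreme points and z = 12u - 10v:
  (-17/4, -27/2) → z = 84
  (-21, -7/3) → z = -686/3
  (1315/28, -2529/28) → z = 20535/14
The feasible region has finitely many vertices and no improving ray; the minimum is -686/3 at (-21, -7/3).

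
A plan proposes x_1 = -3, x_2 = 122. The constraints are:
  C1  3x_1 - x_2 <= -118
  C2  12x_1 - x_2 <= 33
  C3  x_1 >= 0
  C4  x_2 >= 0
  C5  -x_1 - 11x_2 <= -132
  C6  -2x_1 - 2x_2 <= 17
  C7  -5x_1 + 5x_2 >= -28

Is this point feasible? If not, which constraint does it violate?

Constraint C3: x_1 = -3, which is not ≥ 0. All other constraints are satisfied.

not feasible — violates C3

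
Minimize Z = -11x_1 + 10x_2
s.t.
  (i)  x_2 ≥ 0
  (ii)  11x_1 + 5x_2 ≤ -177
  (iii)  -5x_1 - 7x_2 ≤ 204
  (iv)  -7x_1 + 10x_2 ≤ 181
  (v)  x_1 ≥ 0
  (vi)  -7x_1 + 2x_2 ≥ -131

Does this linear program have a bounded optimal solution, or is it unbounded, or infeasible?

infeasible

The boundaries x_2 = 0 and 11x_1 + 5x_2 = -177 meet at (-177/11, 0), but that point violates x_1 ≥ 0. Every candidate vertex is excluded by some other constraint, so the feasible region is empty.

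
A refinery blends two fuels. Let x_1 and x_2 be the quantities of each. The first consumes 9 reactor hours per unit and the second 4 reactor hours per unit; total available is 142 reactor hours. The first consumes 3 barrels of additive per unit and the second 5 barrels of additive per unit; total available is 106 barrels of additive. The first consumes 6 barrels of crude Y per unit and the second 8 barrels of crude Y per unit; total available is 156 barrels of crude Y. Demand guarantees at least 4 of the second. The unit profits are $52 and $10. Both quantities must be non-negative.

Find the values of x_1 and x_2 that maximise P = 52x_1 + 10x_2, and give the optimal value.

Vertices and P = 52x_1 + 10x_2:
  (0, 39/2) → P = 195
  (0, 4) → P = 40
  (32/3, 23/2) → P = 2009/3
  (14, 4) → P = 768

x_1 = 14, x_2 = 4, maximum P = 768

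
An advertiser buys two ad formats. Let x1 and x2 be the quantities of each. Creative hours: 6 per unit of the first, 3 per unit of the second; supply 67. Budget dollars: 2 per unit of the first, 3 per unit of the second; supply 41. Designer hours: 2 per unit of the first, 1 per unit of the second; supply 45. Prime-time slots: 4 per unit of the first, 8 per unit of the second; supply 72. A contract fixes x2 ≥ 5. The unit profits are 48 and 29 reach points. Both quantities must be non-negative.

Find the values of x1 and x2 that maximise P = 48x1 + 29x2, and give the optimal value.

Extreme points and P = 48x1 + 29x2:
  (0, 9) → P = 261
  (0, 5) → P = 145
  (8, 5) → P = 529

x1 = 8, x2 = 5, maximum P = 529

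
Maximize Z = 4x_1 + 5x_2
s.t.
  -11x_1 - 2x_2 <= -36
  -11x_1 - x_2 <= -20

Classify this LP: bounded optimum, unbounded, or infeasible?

From the feasible point (4/11, 16), moving in the direction (-1, 11) keeps every constraint satisfied while Z increases without bound.

unbounded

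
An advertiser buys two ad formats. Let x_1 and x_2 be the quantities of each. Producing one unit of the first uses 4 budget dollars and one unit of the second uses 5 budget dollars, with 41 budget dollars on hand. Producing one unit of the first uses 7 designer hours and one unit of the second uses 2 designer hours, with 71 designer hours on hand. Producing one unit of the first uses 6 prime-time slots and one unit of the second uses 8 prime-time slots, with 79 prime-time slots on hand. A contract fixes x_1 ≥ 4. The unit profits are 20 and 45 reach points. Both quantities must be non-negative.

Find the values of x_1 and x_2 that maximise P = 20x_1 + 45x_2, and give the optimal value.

x_1 = 4, x_2 = 5, maximum P = 305

Extreme points and P = 20x_1 + 45x_2:
  (71/7, 0) → P = 1420/7
  (4, 0) → P = 80
  (91/9, 1/9) → P = 1865/9
  (4, 5) → P = 305

The optimum lies where 4x_1 + 5x_2 = 41 and x_1 = 4.
Solving simultaneously gives x_1 = 4, x_2 = 5.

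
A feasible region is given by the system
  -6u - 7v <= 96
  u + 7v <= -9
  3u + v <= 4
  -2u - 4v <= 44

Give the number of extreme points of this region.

Pairwise boundary intersections that survive every other constraint:
  (-87/5, 6/5)
  (-38/5, -36/5)
  (37/20, -31/20)
  (6, -14)

4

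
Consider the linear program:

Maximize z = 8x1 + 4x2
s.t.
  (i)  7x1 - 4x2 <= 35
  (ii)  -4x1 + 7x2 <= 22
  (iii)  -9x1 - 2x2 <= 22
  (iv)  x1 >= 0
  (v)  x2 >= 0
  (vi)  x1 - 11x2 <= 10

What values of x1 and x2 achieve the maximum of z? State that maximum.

Feasible corners and z = 8x1 + 4x2:
  (111/11, 98/11) → z = 1280/11
  (5, 0) → z = 40
  (0, 22/7) → z = 88/7
  (0, 0) → z = 0

The optimum lies where 7x1 - 4x2 = 35 and -4x1 + 7x2 = 22.
Solving simultaneously gives x1 = 111/11, x2 = 98/11.

x1 = 111/11, x2 = 98/11, maximum z = 1280/11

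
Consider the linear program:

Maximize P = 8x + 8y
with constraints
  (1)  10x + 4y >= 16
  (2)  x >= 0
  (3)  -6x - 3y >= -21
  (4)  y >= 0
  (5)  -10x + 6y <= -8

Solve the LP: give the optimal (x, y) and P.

Feasible corners and P = 8x + 8y:
  (8/5, 0) → P = 64/5
  (32/25, 4/5) → P = 416/25
  (7/2, 0) → P = 28
  (25/11, 27/11) → P = 416/11

x = 25/11, y = 27/11, maximum P = 416/11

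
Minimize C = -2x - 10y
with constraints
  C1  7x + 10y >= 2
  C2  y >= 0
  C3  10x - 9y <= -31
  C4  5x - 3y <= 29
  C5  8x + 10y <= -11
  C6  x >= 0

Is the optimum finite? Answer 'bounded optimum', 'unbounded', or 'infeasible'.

The boundaries 7x + 10y = 2 and 8x + 10y = -11 meet at (-13, 93/10), but that point violates x ≥ 0. Every candidate vertex is excluded by some other constraint, so the feasible region is empty.

infeasible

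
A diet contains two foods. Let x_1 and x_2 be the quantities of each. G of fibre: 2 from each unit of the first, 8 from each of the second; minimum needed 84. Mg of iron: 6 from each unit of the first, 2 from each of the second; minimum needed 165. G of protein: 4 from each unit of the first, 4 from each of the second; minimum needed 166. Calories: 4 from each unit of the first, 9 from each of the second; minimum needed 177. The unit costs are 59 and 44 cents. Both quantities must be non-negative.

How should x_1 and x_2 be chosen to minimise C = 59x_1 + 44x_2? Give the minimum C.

x_1 = 41/2, x_2 = 21, minimum C = 4267/2

Extreme points and C = 59x_1 + 44x_2:
  (0, 165/2) → C = 3630
  (177/4, 0) → C = 10443/4
  (41/2, 21) → C = 4267/2
  (393/10, 11/5) → C = 4831/2
The feasible region is unbounded (it extends along (0, 1), (1, 0)), but C strictly increases along every unbounded feasible direction, so there is no improving ray and the minimum is attained at a vertex.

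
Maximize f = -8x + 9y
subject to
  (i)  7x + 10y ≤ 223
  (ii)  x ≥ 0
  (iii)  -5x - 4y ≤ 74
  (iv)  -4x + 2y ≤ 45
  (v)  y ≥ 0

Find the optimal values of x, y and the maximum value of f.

Extreme points and f = -8x + 9y:
  (0, 223/10) → f = 2007/10
  (223/7, 0) → f = -1784/7
  (0, 0) → f = 0

The optimum lies where 7x + 10y = 223 and x = 0.
Solving simultaneously gives x = 0, y = 223/10.

x = 0, y = 223/10, maximum f = 2007/10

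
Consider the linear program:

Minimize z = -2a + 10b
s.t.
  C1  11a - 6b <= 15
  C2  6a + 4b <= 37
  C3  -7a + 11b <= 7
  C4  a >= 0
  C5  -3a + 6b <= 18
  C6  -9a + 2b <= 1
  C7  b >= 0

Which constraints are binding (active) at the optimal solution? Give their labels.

Vertices and z = -2a + 10b:
  (207/79, 182/79) → z = 1406/79
  (15/11, 0) → z = -30/11
  (3/85, 56/85) → z = 554/85
  (0, 1/2) → z = 5
  (0, 0) → z = 0

The minimum is at (15/11, 0). Substituting into each constraint, equality holds for C1 and C7; the remaining constraints have slack.

C1 and C7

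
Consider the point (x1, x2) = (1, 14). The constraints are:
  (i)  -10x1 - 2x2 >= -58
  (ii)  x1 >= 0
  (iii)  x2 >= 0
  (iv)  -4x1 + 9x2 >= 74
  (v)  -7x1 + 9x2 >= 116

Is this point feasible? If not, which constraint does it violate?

(i): -38 ≥ -58 ✓
(ii): 1 ≥ 0 ✓
(iii): 14 ≥ 0 ✓
(iv): 122 ≥ 74 ✓
(v): 119 ≥ 116 ✓

feasible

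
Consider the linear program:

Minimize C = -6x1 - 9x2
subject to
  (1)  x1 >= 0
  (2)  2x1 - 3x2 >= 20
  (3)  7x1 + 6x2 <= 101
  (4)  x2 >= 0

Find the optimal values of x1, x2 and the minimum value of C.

x1 = 141/11, x2 = 62/33, minimum C = -1032/11

Extreme points and C = -6x1 - 9x2:
  (141/11, 62/33) → C = -1032/11
  (10, 0) → C = -60
  (101/7, 0) → C = -606/7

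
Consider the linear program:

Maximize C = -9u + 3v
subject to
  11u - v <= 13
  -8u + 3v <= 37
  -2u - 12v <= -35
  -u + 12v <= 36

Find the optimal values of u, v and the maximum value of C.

Extreme points and C = -9u + 3v:
  (191/134, 359/134) → C = -321/67
  (192/131, 409/131) → C = -501/131
  (-1/3, 107/36) → C = 143/12

u = -1/3, v = 107/36, maximum C = 143/12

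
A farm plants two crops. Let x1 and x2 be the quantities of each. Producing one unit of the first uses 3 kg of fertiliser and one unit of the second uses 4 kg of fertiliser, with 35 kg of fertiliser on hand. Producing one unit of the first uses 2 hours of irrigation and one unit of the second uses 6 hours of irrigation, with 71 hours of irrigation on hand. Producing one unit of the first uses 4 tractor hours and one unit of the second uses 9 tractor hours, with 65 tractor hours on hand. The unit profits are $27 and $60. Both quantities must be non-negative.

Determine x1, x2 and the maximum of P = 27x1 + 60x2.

x1 = 5, x2 = 5, maximum P = 435

Corner points and P = 27x1 + 60x2:
  (0, 0) → P = 0
  (0, 65/9) → P = 1300/3
  (35/3, 0) → P = 315
  (5, 5) → P = 435

The binding constraints are 3x1 + 4x2 = 35 and 4x1 + 9x2 = 65.
Solving simultaneously gives x1 = 5, x2 = 5.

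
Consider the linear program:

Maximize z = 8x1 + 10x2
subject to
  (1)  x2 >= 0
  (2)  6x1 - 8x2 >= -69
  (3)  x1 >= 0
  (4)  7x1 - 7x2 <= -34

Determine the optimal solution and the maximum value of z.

Corner points and z = 8x1 + 10x2:
  (0, 69/8) → z = 345/4
  (211/14, 279/14) → z = 2239/7
  (0, 34/7) → z = 340/7

x1 = 211/14, x2 = 279/14, maximum z = 2239/7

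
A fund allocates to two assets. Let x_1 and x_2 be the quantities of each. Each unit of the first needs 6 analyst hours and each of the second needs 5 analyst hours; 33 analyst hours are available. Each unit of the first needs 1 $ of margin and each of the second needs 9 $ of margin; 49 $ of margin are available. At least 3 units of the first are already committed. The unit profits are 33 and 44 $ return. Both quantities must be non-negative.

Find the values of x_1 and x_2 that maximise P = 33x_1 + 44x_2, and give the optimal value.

Feasible corners and P = 33x_1 + 44x_2:
  (11/2, 0) → P = 363/2
  (3, 0) → P = 99
  (3, 3) → P = 231

At the optimal vertex, 6x_1 + 5x_2 = 33 and x_1 = 3.
Solving simultaneously gives x_1 = 3, x_2 = 3.

x_1 = 3, x_2 = 3, maximum P = 231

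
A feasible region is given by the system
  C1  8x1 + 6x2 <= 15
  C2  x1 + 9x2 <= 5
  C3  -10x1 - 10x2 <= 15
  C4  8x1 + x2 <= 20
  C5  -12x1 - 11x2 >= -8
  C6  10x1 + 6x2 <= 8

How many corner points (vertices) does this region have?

Of the 15 pairwise boundary intersections, those satisfying every inequality are:
  (-37/16, 13/16)
  (17/97, 52/97)
  (43/14, -32/7)
  (56/19, -68/19)
  (20/19, -8/19)

5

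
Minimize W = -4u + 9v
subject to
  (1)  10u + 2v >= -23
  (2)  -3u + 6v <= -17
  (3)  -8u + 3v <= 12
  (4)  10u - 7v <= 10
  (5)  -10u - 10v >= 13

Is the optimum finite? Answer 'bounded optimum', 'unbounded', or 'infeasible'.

Feasible corners and W = -4u + 9v:
  (-52/33, -239/66) → W = -1735/66
  (-47/30, -11/3) → W = -401/15
  (-59/39, -140/39) → W = -1024/39
The feasible region has finitely many vertices and no improving ray; the minimum is -401/15 at (-47/30, -11/3).

bounded optimum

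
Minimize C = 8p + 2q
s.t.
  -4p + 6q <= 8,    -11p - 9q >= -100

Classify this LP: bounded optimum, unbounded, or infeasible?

unbounded

From the feasible point (88/17, 244/51), moving in the direction (-6, -4) keeps every constraint satisfied while C decreases without bound.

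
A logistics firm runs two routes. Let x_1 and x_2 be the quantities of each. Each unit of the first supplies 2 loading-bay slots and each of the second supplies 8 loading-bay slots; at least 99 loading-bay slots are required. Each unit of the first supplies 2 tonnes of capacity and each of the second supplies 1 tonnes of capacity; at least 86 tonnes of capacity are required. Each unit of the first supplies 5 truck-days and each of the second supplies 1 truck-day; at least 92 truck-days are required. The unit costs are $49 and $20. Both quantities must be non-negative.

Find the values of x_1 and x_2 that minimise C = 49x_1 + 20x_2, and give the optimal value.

Corner points and C = 49x_1 + 20x_2:
  (0, 92) → C = 1840
  (99/2, 0) → C = 4851/2
  (589/14, 13/7) → C = 29381/14
  (2, 82) → C = 1738
The feasible region is unbounded (it extends along (0, 1), (1, 0)), but C strictly increases along every unbounded feasible direction, so there is no improving ray and the minimum is attained at a vertex.

The optimum lies where 2x_1 + x_2 = 86 and 5x_1 + x_2 = 92.
Solving simultaneously gives x_1 = 2, x_2 = 82.

x_1 = 2, x_2 = 82, minimum C = 1738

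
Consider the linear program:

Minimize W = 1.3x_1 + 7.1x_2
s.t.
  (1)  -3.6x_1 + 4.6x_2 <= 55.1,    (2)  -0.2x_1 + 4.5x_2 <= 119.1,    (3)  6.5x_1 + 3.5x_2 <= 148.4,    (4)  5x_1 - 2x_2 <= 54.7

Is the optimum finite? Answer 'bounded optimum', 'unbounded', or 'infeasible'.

unbounded

From the feasible point (48979/4250, 89239/4250), moving in the direction (-2, -5) keeps every constraint satisfied while W decreases without bound.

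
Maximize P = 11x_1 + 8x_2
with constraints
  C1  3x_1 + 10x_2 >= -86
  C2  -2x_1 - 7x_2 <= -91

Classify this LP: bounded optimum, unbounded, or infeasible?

From the feasible point (-1512, 445), moving in the direction (7, -2) keeps every constraint satisfied while P increases without bound.

unbounded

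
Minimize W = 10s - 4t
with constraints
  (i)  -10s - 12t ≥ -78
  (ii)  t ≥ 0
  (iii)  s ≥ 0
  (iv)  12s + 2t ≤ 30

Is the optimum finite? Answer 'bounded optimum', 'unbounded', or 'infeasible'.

Feasible corners and W = 10s - 4t:
  (0, 13/2) → W = -26
  (51/31, 159/31) → W = -126/31
  (0, 0) → W = 0
  (5/2, 0) → W = 25
The feasible region has finitely many vertices and no improving ray; the minimum is -26 at (0, 13/2).

bounded optimum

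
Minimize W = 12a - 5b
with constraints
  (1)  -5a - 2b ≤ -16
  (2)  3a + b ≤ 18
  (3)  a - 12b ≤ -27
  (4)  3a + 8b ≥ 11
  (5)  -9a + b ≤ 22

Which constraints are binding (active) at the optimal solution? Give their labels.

Feasible corners and W = 12a - 5b:
  (69/31, 151/62) → W = 901/62
  (-28/23, 254/23) → W = -1606/23
  (189/37, 99/37) → W = 1773/37
  (-1/3, 19) → W = -99

The minimum is at (-1/3, 19). Substituting into each constraint, equality holds for (2) and (5); the remaining constraints have slack.

(2) and (5)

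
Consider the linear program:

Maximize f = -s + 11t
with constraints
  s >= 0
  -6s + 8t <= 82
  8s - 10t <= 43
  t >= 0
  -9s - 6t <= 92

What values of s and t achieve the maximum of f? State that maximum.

Extreme points and f = -s + 11t:
  (0, 41/4) → f = 451/4
  (0, 0) → f = 0
  (291, 457/2) → f = 4445/2
  (43/8, 0) → f = -43/8

The binding constraints are -6s + 8t = 82 and 8s - 10t = 43.
Solving simultaneously gives s = 291, t = 457/2.

s = 291, t = 457/2, maximum f = 4445/2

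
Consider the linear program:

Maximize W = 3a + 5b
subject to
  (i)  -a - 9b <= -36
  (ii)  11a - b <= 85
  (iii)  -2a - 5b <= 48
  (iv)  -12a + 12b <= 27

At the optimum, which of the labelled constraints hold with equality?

(ii) and (iv)

Vertices and W = 3a + 5b:
  (801/100, 311/100) → W = 1979/50
  (63/40, 153/40) → W = 477/20
  (349/40, 439/40) → W = 1621/20

The maximum is at (349/40, 439/40). Substituting into each constraint, equality holds for (ii) and (iv); the remaining constraints have slack.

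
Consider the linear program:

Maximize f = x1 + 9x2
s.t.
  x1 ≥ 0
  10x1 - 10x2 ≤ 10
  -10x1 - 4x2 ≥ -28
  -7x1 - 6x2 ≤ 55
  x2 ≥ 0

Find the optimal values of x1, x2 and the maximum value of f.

Vertices and f = x1 + 9x2:
  (0, 7) → f = 63
  (0, 0) → f = 0
  (16/7, 9/7) → f = 97/7
  (1, 0) → f = 1

The optimum lies where x1 = 0 and -10x1 - 4x2 = -28.
Solving simultaneously gives x1 = 0, x2 = 7.

x1 = 0, x2 = 7, maximum f = 63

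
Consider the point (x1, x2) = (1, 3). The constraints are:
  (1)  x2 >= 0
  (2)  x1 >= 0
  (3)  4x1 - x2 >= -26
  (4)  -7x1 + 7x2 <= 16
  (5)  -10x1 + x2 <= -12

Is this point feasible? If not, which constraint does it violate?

not feasible — violates (5)

Constraint (5): -10x1 + x2 = -7, which is not ≤ -12. All other constraints are satisfied.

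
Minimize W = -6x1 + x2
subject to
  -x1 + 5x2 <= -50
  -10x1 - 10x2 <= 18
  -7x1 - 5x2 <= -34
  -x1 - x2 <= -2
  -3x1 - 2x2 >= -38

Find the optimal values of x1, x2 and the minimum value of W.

x1 = 34, x2 = -32, minimum W = -236

Extreme points and W = -6x1 + x2:
  (21/2, -79/10) → W = -709/10
  (290/17, -112/17) → W = -1852/17
  (12, -10) → W = -82
  (34, -32) → W = -236

The binding constraints are -x1 - x2 = -2 and -3x1 - 2x2 = -38.
Solving simultaneously gives x1 = 34, x2 = -32.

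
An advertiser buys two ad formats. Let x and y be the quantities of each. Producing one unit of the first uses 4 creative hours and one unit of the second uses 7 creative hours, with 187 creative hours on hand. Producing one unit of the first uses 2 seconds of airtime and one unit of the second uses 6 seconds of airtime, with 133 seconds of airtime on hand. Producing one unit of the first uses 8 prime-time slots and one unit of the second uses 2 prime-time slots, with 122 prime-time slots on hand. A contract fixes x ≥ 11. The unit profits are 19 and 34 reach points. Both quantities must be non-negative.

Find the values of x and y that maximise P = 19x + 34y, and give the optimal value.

x = 11, y = 17, maximum P = 787

Extreme points and P = 19x + 34y:
  (61/4, 0) → P = 1159/4
  (11, 0) → P = 209
  (11, 17) → P = 787

The binding constraints are 8x + 2y = 122 and x = 11.
Solving simultaneously gives x = 11, y = 17.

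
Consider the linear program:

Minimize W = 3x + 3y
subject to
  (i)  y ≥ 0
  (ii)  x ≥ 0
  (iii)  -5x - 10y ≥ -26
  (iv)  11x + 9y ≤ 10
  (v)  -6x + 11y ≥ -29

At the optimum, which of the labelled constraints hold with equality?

Extreme points and W = 3x + 3y:
  (0, 0) → W = 0
  (10/11, 0) → W = 30/11
  (0, 10/9) → W = 10/3

The minimum is at (0, 0). Substituting into each constraint, equality holds for (i) and (ii); the remaining constraints have slack.

(i) and (ii)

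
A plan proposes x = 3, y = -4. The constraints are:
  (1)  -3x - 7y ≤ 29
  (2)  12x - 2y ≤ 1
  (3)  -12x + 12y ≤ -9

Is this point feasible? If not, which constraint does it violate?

not feasible — violates (2)

Constraint (2): 12x - 2y = 44, which is not ≤ 1. All other constraints are satisfied.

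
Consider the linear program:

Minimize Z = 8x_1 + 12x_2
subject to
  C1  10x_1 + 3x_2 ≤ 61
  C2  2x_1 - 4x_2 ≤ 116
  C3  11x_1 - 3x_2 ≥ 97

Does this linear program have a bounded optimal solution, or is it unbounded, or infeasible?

Corner points and Z = 8x_1 + 12x_2:
  (296/23, -519/23) → Z = -3860/23
  (158/21, -299/63) → Z = 68/21
  (20/19, -541/19) → Z = -6332/19
The feasible region has finitely many vertices and no improving ray; the minimum is -6332/19 at (20/19, -541/19).

bounded optimum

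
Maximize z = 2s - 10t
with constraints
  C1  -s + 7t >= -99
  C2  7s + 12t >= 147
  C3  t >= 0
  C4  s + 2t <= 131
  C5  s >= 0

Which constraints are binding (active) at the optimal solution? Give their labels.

C1 and C4

Feasible corners and z = 2s - 10t:
  (99, 0) → z = 198
  (1115/9, 32/9) → z = 1910/9
  (21, 0) → z = 42
  (0, 49/4) → z = -245/2
  (0, 131/2) → z = -655

The maximum is at (1115/9, 32/9). Substituting into each constraint, equality holds for C1 and C4; the remaining constraints have slack.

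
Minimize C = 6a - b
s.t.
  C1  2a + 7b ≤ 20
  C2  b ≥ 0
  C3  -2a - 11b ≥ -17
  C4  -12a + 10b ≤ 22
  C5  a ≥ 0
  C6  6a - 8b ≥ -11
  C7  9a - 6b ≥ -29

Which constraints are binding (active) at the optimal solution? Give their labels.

Extreme points and C = 6a - b:
  (17/2, 0) → C = 51
  (0, 0) → C = 0
  (15/82, 62/41) → C = -17/41
  (0, 11/8) → C = -11/8

The minimum is at (0, 11/8). Substituting into each constraint, equality holds for C5 and C6; the remaining constraints have slack.

C5 and C6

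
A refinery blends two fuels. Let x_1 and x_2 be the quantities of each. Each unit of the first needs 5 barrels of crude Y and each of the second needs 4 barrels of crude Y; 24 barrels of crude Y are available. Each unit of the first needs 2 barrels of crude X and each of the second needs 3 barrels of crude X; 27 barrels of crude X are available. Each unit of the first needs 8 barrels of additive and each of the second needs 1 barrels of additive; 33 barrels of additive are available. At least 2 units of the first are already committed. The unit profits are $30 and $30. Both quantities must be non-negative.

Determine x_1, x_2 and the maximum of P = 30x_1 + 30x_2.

x_1 = 2, x_2 = 7/2, maximum P = 165

Vertices and P = 30x_1 + 30x_2:
  (33/8, 0) → P = 495/4
  (2, 0) → P = 60
  (4, 1) → P = 150
  (2, 7/2) → P = 165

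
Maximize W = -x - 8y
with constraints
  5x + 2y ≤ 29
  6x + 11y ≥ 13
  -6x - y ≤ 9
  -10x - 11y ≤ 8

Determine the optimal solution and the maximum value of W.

x = 293/43, y = -109/43, maximum W = 579/43

Feasible corners and W = -x - 8y:
  (293/43, -109/43) → W = 579/43
  (-47/7, 219/7) → W = -1705/7
  (-28/15, 11/5) → W = -236/15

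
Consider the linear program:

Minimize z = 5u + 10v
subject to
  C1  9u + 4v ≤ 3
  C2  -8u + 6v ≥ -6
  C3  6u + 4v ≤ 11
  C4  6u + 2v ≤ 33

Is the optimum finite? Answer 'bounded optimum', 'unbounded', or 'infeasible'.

unbounded

From the feasible point (21/43, -15/43), moving in the direction (-6, -8) keeps every constraint satisfied while z decreases without bound.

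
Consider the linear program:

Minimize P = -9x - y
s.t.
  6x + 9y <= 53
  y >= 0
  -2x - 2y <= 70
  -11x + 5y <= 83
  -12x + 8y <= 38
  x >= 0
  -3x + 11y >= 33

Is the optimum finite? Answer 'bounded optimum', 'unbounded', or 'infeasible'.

Feasible corners and P = -9x - y:
  (41/78, 72/13) → P = -267/26
  (286/93, 119/31) → P = -977/31
  (0, 19/4) → P = -19/4
  (0, 3) → P = -3
The feasible region has finitely many vertices and no improving ray; the minimum is -977/31 at (286/93, 119/31).

bounded optimum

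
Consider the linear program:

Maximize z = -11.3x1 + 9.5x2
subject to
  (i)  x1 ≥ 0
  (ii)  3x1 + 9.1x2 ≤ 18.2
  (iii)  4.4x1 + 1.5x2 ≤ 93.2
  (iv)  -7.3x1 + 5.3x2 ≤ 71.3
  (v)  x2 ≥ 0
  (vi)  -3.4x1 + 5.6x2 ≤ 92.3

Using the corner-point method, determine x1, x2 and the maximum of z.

Extreme points and z = -11.3x1 + 9.5x2:
  (0, 2) → z = 19
  (0, 0) → z = 0
  (91/15, 0) → z = -10283/150

The binding constraints are x1 = 0 and 3x1 + 9.1x2 = 18.2.
Solving simultaneously gives x1 = 0, x2 = 2.

x1 = 0, x2 = 2, maximum z = 19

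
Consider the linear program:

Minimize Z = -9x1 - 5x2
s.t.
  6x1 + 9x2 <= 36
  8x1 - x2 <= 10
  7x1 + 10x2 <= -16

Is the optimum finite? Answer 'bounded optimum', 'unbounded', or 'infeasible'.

bounded optimum

Extreme points and Z = -9x1 - 5x2:
  (-168, 116) → Z = 932
  (28/29, -66/29) → Z = 78/29
The feasible region has finitely many vertices and no improving ray; the minimum is 78/29 at (28/29, -66/29).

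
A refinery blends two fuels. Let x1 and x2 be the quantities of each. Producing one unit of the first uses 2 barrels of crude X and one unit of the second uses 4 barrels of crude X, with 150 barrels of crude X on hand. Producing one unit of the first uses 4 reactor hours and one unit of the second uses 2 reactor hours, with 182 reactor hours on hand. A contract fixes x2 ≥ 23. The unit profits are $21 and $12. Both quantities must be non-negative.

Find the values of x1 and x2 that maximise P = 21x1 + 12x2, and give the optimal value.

x1 = 29, x2 = 23, maximum P = 885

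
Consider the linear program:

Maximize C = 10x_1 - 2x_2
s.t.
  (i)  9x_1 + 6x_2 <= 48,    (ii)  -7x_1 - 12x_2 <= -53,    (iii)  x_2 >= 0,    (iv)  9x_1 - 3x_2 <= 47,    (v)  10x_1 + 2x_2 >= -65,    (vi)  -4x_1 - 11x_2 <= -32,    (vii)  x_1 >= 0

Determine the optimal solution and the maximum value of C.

x_1 = 43/11, x_2 = 47/22, maximum C = 383/11

Vertices and C = 10x_1 - 2x_2:
  (43/11, 47/22) → C = 383/11
  (0, 8) → C = -16
  (0, 53/12) → C = -53/6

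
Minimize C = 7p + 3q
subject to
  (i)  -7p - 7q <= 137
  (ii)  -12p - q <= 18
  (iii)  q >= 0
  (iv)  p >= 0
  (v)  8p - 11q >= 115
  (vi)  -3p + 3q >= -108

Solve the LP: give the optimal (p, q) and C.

p = 115/8, q = 0, minimum C = 805/8

Corner points and C = 7p + 3q:
  (115/8, 0) → C = 805/8
  (36, 0) → C = 252
  (281/3, 173/3) → C = 2486/3

The optimum lies where q = 0 and 8p - 11q = 115.
Solving simultaneously gives p = 115/8, q = 0.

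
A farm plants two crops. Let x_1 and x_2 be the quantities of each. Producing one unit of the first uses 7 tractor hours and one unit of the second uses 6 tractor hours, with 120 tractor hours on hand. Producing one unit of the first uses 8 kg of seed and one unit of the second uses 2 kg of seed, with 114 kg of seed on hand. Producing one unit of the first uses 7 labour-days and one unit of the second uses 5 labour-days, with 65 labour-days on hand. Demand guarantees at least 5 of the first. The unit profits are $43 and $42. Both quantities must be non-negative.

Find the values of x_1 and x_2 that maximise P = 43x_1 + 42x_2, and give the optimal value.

Corner points and P = 43x_1 + 42x_2:
  (65/7, 0) → P = 2795/7
  (5, 0) → P = 215
  (5, 6) → P = 467

x_1 = 5, x_2 = 6, maximum P = 467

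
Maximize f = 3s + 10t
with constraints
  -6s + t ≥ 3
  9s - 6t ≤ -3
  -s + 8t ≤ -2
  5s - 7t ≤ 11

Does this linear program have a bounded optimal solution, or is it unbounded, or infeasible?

bounded optimum

Feasible corners and f = 3s + 10t:
  (-5/9, -1/3) → f = -5
  (-26/47, -15/47) → f = -228/47
  (-29/11, -38/11) → f = -467/11
The feasible region has finitely many vertices and no improving ray; the maximum is -228/47 at (-26/47, -15/47).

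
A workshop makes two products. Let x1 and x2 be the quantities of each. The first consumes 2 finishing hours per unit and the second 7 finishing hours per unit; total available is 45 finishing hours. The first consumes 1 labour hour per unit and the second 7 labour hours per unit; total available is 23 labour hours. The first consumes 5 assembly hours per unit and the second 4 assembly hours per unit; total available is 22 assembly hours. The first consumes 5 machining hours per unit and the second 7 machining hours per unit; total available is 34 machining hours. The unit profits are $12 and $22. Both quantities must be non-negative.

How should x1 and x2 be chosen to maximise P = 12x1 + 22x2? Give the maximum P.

x1 = 2, x2 = 3, maximum P = 90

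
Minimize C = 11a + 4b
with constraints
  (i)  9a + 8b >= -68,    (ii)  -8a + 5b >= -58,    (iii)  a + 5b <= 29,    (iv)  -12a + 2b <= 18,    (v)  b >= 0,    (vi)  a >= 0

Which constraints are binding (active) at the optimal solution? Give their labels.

Extreme points and C = 11a + 4b:
  (29/3, 58/15) → C = 609/5
  (29/4, 0) → C = 319/4
  (0, 29/5) → C = 116/5
  (0, 0) → C = 0

The minimum is at (0, 0). Substituting into each constraint, equality holds for (v) and (vi); the remaining constraints have slack.

(v) and (vi)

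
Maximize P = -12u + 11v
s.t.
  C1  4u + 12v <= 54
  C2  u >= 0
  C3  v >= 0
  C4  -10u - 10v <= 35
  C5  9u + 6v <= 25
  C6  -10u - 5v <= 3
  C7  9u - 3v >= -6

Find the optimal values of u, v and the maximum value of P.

Feasible corners and P = -12u + 11v:
  (0, 0) → P = 0
  (0, 2) → P = 22
  (25/9, 0) → P = -100/3
  (13/27, 31/9) → P = 289/9

The optimum lies where 9u + 6v = 25 and 9u - 3v = -6.
Solving simultaneously gives u = 13/27, v = 31/9.

u = 13/27, v = 31/9, maximum P = 289/9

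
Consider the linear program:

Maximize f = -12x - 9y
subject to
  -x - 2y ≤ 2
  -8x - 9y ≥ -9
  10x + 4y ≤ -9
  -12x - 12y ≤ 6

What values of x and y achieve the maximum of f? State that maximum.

x = -27/2, y = 13, maximum f = 45

Feasible corners and f = -12x - 9y:
  (-117/58, 81/29) → f = -27/29
  (-27/2, 13) → f = 45
  (-7/6, 2/3) → f = 8

The optimum lies where -8x - 9y = -9 and -12x - 12y = 6.
Solving simultaneously gives x = -27/2, y = 13.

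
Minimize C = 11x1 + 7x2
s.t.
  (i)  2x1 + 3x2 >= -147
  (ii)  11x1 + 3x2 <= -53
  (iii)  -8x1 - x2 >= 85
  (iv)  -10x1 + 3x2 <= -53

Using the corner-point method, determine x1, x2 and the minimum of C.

Feasible corners and C = 11x1 + 7x2:
  (-54/11, -503/11) → C = -4115/11
  (-47/6, -394/9) → C = -7067/18
  (-101/17, -637/17) → C = -5570/17

At the optimal vertex, 2x1 + 3x2 = -147 and -10x1 + 3x2 = -53.
Solving simultaneously gives x1 = -47/6, x2 = -394/9.

x1 = -47/6, x2 = -394/9, minimum C = -7067/18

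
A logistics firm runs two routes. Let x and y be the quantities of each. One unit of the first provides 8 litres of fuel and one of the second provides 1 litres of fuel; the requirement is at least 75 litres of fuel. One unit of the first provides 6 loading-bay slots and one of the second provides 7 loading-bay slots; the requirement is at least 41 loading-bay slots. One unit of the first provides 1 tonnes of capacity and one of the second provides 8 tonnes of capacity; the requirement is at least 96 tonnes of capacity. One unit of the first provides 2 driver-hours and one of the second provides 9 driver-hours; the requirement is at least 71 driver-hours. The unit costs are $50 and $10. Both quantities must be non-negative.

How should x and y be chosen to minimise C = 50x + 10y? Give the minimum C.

Vertices and C = 50x + 10y:
  (0, 75) → C = 750
  (96, 0) → C = 4800
  (8, 11) → C = 510
The feasible region is unbounded (it extends along (0, 1), (1, 0)), but C strictly increases along every unbounded feasible direction, so there is no improving ray and the minimum is attained at a vertex.

x = 8, y = 11, minimum C = 510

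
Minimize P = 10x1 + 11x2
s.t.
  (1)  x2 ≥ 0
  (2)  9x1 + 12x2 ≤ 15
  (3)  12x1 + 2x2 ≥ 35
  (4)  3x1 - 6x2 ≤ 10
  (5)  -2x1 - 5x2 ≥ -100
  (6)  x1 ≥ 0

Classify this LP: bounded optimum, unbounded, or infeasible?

The boundaries x2 = 0 and 9x1 + 12x2 = 15 meet at (5/3, 0), but that point violates 12x1 + 2x2 ≥ 35. Every candidate vertex is excluded by some other constraint, so the feasible region is empty.

infeasible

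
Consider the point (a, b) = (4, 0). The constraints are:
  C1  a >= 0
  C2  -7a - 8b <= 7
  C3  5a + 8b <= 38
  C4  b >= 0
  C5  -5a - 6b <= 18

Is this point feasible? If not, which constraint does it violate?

feasible

C1: 4 ≥ 0 ✓
C2: -28 ≤ 7 ✓
C3: 20 ≤ 38 ✓
C4: 0 ≥ 0 ✓
C5: -20 ≤ 18 ✓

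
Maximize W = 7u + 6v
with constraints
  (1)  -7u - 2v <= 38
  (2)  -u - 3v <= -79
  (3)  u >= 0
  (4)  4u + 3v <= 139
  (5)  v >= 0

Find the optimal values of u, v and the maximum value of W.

Corner points and W = 7u + 6v:
  (0, 79/3) → W = 158
  (20, 59/3) → W = 258
  (0, 139/3) → W = 278

u = 0, v = 139/3, maximum W = 278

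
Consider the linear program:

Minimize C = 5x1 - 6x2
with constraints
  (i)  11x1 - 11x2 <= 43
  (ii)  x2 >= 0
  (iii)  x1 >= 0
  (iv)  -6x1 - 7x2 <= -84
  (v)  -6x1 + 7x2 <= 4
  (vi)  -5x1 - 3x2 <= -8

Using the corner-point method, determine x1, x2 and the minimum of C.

x1 = 345/11, x2 = 302/11, minimum C = -87/11

Feasible corners and C = 5x1 - 6x2:
  (1225/143, 666/143) → C = 2129/143
  (345/11, 302/11) → C = -87/11
  (20/3, 44/7) → C = -92/21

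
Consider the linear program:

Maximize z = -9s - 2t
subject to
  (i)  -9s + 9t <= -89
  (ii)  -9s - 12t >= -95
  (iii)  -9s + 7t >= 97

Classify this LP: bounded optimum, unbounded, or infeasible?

unbounded

From the feasible point (-748/9, -93), moving in the direction (-9, -9) keeps every constraint satisfied while z increases without bound.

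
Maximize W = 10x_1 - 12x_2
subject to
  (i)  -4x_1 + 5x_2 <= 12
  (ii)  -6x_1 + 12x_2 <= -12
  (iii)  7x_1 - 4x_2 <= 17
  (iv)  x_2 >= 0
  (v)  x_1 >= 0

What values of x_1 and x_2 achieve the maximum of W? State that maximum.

Feasible corners and W = 10x_1 - 12x_2:
  (13/5, 3/10) → W = 112/5
  (2, 0) → W = 20
  (17/7, 0) → W = 170/7

At the optimal vertex, 7x_1 - 4x_2 = 17 and x_2 = 0.
Solving simultaneously gives x_1 = 17/7, x_2 = 0.

x_1 = 17/7, x_2 = 0, maximum W = 170/7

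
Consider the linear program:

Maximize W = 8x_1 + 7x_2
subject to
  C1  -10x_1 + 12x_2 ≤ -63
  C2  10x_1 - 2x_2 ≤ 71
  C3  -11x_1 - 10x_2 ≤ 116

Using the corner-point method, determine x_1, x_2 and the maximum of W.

Extreme points and W = 8x_1 + 7x_2:
  (363/50, 4/5) → W = 1592/25
  (-381/116, -1853/232) → W = -19067/232
  (239/61, -1941/122) → W = -9763/122

The optimum lies where -10x_1 + 12x_2 = -63 and 10x_1 - 2x_2 = 71.
Solving simultaneously gives x_1 = 363/50, x_2 = 4/5.

x_1 = 363/50, x_2 = 4/5, maximum W = 1592/25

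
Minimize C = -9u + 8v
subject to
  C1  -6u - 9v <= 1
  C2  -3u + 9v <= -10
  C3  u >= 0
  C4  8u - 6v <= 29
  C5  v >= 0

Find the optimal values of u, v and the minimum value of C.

Corner points and C = -9u + 8v:
  (67/18, 7/54) → C = -1753/54
  (10/3, 0) → C = -30
  (29/8, 0) → C = -261/8

The optimum lies where 8u - 6v = 29 and v = 0.
Solving simultaneously gives u = 29/8, v = 0.

u = 29/8, v = 0, minimum C = -261/8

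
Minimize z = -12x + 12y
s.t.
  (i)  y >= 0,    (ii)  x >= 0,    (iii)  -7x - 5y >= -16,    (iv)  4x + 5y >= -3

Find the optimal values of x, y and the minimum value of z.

x = 16/7, y = 0, minimum z = -192/7

Extreme points and z = -12x + 12y:
  (0, 0) → z = 0
  (16/7, 0) → z = -192/7
  (0, 16/5) → z = 192/5

The binding constraints are y = 0 and -7x - 5y = -16.
Solving simultaneously gives x = 16/7, y = 0.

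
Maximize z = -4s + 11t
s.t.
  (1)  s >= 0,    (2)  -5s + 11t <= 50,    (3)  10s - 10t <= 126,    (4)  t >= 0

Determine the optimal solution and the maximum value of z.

s = 943/30, t = 113/6, maximum z = 2443/30

Vertices and z = -4s + 11t:
  (0, 50/11) → z = 50
  (0, 0) → z = 0
  (943/30, 113/6) → z = 2443/30
  (63/5, 0) → z = -252/5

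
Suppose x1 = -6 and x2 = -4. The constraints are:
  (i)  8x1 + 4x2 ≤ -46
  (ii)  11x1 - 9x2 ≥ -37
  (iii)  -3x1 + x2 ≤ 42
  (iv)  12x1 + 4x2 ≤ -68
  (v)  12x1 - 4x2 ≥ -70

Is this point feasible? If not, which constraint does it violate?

(i): -64 ≤ -46 ✓
(ii): -30 ≥ -37 ✓
(iii): 14 ≤ 42 ✓
(iv): -88 ≤ -68 ✓
(v): -56 ≥ -70 ✓

feasible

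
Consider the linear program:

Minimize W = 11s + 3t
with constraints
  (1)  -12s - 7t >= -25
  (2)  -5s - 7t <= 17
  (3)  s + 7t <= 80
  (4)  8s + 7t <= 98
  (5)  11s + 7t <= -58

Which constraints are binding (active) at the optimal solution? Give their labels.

(2) and (3)

Feasible corners and W = 11s + 3t:
  (-97/4, 417/28) → W = -3109/14
  (-41/6, 103/42) → W = -1424/21
  (-69/5, 67/5) → W = -558/5

The minimum is at (-97/4, 417/28). Substituting into each constraint, equality holds for (2) and (3); the remaining constraints have slack.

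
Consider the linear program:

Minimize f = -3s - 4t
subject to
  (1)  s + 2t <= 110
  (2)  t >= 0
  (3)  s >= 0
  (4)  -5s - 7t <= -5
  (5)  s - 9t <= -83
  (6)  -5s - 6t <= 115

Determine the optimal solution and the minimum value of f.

Corner points and f = -3s - 4t:
  (0, 55) → f = -220
  (824/11, 193/11) → f = -3244/11
  (0, 83/9) → f = -332/9

At the optimal vertex, s + 2t = 110 and s - 9t = -83.
Solving simultaneously gives s = 824/11, t = 193/11.

s = 824/11, t = 193/11, minimum f = -3244/11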